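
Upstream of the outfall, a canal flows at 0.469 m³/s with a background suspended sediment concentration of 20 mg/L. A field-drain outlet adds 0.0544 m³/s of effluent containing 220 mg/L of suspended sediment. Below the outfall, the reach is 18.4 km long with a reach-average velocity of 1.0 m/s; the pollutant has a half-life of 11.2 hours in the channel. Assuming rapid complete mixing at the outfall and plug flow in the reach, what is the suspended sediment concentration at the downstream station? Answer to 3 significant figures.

Conservation of mass: C = (0.4690·20.00 + 0.05440·220.0) / 0.5234 = 21.35/0.5234 = 40.79 mg/L.
Travel time t = 18.4·1000 / 1.0 = 18400 s = 5.111 h.
Half-life 11.2 h → k = ln 2 / 11.2 = 0.06189 h⁻¹ = 1.485 d⁻¹.
After decay, C = 40.79 × e^(−kt) = 40.79 × 0.7288 = 29.73 mg/L.

29.7 mg/L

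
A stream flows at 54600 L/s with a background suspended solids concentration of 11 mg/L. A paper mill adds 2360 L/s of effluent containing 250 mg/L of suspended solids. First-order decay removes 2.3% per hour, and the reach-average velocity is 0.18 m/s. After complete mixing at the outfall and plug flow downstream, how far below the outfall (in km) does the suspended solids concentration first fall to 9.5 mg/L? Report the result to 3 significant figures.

Mixed concentration C = ΣQC/ΣQ = (54600·11.00 + 2360·250.0) / 56960 = 1191000/56960 = 20.90 mg/L.
2.3%/h lost → k = −ln(1 − 0.023) = 0.02327 h⁻¹.
Set 20.90·exp(−k·t) = 9.5 → t = ln(20.90/9.5)/k = 122000 s = 33.89 h.
Distance = v·t = 0.18·122000 = 21960 m = 21.96 km.

22.0 km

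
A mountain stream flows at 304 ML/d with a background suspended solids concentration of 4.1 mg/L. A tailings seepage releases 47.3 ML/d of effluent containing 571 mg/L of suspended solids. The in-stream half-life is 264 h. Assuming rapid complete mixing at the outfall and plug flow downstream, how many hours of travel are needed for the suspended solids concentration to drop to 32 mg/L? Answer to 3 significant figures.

Conservation of mass: C = (304.0·4.100 + 47.30·571.0) / 351.3 = 28250/351.3 = 80.43 mg/L.
Half-life 264 h → k = ln 2 / 264 = 0.002626 h⁻¹ = 0.06301 d⁻¹.
80.43·exp(−k·t) = 32 → t = ln(80.43/32)/k = 1264000 s = 351.0 h.

351 h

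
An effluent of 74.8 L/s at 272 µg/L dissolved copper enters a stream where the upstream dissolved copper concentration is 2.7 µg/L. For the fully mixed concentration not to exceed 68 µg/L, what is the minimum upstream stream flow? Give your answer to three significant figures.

234 L/s

Set C_mix = 68: (Q·2.700 + 74.80·272.0) / (Q + 74.80) = 68
→ Q = 74.80·(272.0 − 68)/(68 − 2.700) = 233.7 L/s.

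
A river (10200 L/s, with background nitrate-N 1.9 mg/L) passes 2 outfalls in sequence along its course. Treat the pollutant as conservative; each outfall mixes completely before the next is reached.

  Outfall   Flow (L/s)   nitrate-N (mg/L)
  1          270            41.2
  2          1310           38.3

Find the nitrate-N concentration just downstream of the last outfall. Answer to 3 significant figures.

6.85 mg/L

After outfall 1: Q = 10200 + 270.0 = 10470 L/s; C = (10200·1.900 + 270.0·41.20)/10470 = 2.913 mg/L.
After outfall 2: Q = 10470 + 1310 = 11780 L/s; C = (10470·2.913 + 1310·38.30)/11780 = 6.849 mg/L.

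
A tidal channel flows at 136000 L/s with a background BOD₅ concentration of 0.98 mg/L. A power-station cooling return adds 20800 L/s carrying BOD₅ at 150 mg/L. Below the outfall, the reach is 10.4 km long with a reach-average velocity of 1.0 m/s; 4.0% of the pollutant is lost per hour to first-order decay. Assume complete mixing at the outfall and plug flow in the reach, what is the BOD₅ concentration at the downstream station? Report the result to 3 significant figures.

18.4 mg/L

Mixed concentration C = ΣQC/ΣQ = (136000·0.9800 + 20800·150.0) / 156800 = 3253000/156800 = 20.75 mg/L.
Travel time t = 10.4·1000 / 1.0 = 10400 s = 2.889 h.
4.0%/h lost → k = −ln(1 − 0.04) = 0.04082 h⁻¹.
First-order decay: C = 20.75·exp(−k·t) = 20.75·0.8888 = 18.44 mg/L.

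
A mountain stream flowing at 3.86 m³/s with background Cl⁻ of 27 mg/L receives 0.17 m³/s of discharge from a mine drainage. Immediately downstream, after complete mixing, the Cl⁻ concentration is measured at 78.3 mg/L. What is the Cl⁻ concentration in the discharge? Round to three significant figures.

1240 mg/L

Mass balance: 3.860·27.00 + 0.1700·Cₑ = 4.030·78.30
→ Cₑ = (4.030·78.30 − 3.860·27.00) / 0.1700 = 1243 mg/L.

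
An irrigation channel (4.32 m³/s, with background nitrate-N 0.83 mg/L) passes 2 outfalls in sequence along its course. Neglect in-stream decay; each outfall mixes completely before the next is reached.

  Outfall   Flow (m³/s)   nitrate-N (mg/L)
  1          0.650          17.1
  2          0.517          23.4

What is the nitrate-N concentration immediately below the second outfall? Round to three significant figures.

Below outfall 1: Q → 4.970 m³/s, C = (4.320·0.8300 + 0.6500·17.10)/4.970 = 2.958 mg/L.
Below outfall 2: Q → 5.487 m³/s, C = (4.970·2.958 + 0.5170·23.40)/5.487 = 4.884 mg/L.

4.88 mg/L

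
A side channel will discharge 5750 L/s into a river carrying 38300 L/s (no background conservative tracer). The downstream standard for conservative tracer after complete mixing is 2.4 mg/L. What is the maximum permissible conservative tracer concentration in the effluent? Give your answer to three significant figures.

At the limit, (Qr·Cr + Qe·Cₑ)/(Qr + Qe) = 2.4:
Cₑ = (44050·2.4 − 38300·0) / 5750 = 18.39 mg/L.

18.4 mg/L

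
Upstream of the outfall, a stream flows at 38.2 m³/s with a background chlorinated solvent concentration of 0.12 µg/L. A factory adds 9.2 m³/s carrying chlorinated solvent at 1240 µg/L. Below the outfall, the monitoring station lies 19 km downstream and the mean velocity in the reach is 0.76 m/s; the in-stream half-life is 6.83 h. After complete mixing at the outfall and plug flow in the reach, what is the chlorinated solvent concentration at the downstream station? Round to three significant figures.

119 µg/L

Flow-weighted average: C = (38.20·0.1200 + 9.200·1240) / 47.40 = 11410/47.40 = 240.8 µg/L.
Travel time t = 19·1000 / 0.76 = 25000 s = 6.944 h.
Half-life 6.83 h → k = ln 2 / 6.83 = 0.1015 h⁻¹ = 2.436 d⁻¹.
After decay, C = 240.8 × e^(−kt) = 240.8 × 0.4942 = 119.0 µg/L.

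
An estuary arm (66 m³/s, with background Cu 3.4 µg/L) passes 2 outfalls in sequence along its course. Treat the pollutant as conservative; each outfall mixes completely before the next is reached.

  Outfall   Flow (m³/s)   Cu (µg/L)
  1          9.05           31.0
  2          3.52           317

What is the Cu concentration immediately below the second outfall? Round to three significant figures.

Below outfall 1: Q → 75.05 m³/s, C = (66.00·3.400 + 9.050·31.00)/75.05 = 6.728 µg/L.
Below outfall 2: Q → 78.57 m³/s, C = (75.05·6.728 + 3.520·317.0)/78.57 = 20.63 µg/L.

20.6 µg/L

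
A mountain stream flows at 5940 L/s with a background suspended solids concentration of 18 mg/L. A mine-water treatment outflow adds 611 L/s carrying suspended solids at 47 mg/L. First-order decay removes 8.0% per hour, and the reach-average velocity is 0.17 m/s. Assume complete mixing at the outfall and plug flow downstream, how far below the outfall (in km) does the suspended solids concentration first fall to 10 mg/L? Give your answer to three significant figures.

5.34 km

Flow-weighted average: C = (5940·18.00 + 611.0·47.00) / 6551 = 135600/6551 = 20.70 mg/L.
8.0%/h lost → k = −ln(1 − 0.08) = 0.08338 h⁻¹.
Set 20.70·exp(−k·t) = 10 → t = ln(20.70/10)/k = 31420 s = 8.728 h.
Distance = v·t = 0.17·31420 = 5342 m = 5.342 km.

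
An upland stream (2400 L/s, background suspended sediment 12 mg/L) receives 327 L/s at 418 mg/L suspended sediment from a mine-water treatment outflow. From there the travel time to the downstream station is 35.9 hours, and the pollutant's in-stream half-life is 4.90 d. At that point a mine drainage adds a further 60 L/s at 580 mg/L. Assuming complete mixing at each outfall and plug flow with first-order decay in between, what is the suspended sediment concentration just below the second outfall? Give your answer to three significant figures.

60.5 mg/L

Conservation of mass: C = (2400·12.00 + 327.0·418.0) / 2727 = 165500/2727 = 60.68 mg/L; combined flow 2727 L/s.
Half-life 4.90 d → k = ln 2 / 4.90 = 0.1415 d⁻¹.
First-order decay: C = 60.68·exp(−k·t) = 60.68·0.8093 = 49.11 mg/L.
Second outfall: C = (2727·49.11 + 60.00·580.0)/2787 = 60.54 mg/L.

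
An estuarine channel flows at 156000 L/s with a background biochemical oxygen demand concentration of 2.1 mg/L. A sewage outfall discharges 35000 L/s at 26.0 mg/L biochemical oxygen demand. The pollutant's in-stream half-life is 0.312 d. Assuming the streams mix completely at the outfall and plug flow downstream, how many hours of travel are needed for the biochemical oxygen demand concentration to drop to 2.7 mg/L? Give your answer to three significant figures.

Conservation of mass: C = (156000·2.100 + 35000·26.00) / 191000 = 1238000/191000 = 6.480 mg/L.
Half-life 0.312 d → k = ln 2 / 0.312 = 2.222 d⁻¹.
6.480·exp(−k·t) = 2.7 → t = ln(6.480/2.7)/k = 34040 s = 9.457 h.

9.46 h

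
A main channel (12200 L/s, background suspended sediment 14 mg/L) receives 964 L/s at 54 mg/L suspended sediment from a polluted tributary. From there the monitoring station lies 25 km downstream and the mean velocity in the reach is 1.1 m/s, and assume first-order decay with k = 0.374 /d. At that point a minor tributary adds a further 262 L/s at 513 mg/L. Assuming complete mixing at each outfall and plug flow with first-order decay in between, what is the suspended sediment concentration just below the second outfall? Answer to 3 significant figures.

25.1 mg/L

Mixed concentration C = ΣQC/ΣQ = (12200·14.00 + 964.0·54.00) / 13160 = 222900/13160 = 16.93 mg/L; combined flow 13160 L/s.
Travel time t = 25·1000 / 1.1 = 22730 s = 6.313 h.
Applying C = C₀e^(−kt): 16.93 × 0.9063 = 15.34 mg/L.
Second outfall: C = (13160·15.34 + 262.0·513.0)/13430 = 25.05 mg/L.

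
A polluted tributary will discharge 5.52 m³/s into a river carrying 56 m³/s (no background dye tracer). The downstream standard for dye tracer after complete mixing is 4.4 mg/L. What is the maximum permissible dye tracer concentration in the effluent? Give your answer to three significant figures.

49.0 mg/L

At the limit, (Qr·Cr + Qe·Cₑ)/(Qr + Qe) = 4.4:
Cₑ = (61.52·4.4 − 56.00·0) / 5.520 = 49.04 mg/L.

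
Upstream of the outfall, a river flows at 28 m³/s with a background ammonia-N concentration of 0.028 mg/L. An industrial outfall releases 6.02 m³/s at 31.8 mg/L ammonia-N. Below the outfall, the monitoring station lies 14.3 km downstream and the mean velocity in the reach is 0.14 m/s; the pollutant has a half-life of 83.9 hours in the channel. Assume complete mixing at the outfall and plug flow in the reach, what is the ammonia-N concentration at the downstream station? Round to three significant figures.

4.47 mg/L

Conservation of mass: C = (28.00·0.02800 + 6.020·31.80) / 34.02 = 192.2/34.02 = 5.650 mg/L.
Travel time t = 14.3·1000 / 0.14 = 102100 s = 28.37 h.
Half-life 83.9 h → k = ln 2 / 83.9 = 0.008262 h⁻¹ = 0.1983 d⁻¹.
Applying C = C₀e^(−kt): 5.650 × 0.7910 = 4.470 mg/L.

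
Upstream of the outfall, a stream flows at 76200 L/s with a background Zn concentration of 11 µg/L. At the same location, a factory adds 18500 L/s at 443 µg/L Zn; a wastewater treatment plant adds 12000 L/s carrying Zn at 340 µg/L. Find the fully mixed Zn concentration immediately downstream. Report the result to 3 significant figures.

Mass balance: C = (76200·11.00 + 18500·443.0 + 12000·340.0) / 106700 = 13110000/106700 = 122.9 µg/L.

123 µg/L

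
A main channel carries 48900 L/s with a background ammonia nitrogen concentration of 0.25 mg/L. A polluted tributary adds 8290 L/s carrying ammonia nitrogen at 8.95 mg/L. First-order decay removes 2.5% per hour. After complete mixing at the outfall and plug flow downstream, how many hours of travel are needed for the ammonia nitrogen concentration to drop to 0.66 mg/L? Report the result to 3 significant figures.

32.7 h

Mixed concentration C = ΣQC/ΣQ = (48900·0.2500 + 8290·8.950) / 57190 = 86420/57190 = 1.511 mg/L.
2.5%/h lost → k = −ln(1 − 0.025) = 0.02532 h⁻¹.
1.511·exp(−k·t) = 0.66 → t = ln(1.511/0.66)/k = 117800 s = 32.72 h.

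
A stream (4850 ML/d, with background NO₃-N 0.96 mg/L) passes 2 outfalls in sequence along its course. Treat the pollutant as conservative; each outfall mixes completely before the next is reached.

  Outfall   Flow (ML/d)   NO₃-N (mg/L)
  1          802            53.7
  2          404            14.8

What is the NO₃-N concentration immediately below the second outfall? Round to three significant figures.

Below outfall 1: Q → 5652 ML/d, C = (4850·0.9600 + 802.0·53.70)/5652 = 8.444 mg/L.
Below outfall 2: Q → 6056 ML/d, C = (5652·8.444 + 404.0·14.80)/6056 = 8.868 mg/L.

8.87 mg/L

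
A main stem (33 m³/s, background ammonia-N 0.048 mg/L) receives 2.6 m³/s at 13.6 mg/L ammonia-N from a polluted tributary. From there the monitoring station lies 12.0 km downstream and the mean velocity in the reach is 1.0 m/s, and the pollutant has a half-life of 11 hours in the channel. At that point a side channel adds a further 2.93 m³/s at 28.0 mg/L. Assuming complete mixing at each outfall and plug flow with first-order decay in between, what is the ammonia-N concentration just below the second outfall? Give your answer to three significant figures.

2.91 mg/L

Mixed concentration C = ΣQC/ΣQ = (33.00·0.04800 + 2.600·13.60) / 35.60 = 36.94/35.60 = 1.038 mg/L; combined flow 35.60 m³/s.
Travel time t = 12.0·1000 / 1.0 = 12000 s = 3.333 h.
Half-life 11 h → k = ln 2 / 11 = 0.06301 h⁻¹ = 1.512 d⁻¹.
Applying C = C₀e^(−kt): 1.038 × 0.8105 = 0.8411 mg/L.
At the second outfall, C = (35.60·0.8411 + 2.930·28.00) / (35.60 + 2.930) = 2.906 mg/L.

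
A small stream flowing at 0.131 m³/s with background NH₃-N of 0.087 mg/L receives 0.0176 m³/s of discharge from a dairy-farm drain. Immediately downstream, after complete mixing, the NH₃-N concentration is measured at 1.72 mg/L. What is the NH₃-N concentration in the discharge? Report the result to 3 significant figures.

13.9 mg/L

Mass balance: 0.1310·0.08700 + 0.01760·Cₑ = 0.1486·1.720
→ Cₑ = (0.1486·1.720 − 0.1310·0.08700) / 0.01760 = 13.87 mg/L.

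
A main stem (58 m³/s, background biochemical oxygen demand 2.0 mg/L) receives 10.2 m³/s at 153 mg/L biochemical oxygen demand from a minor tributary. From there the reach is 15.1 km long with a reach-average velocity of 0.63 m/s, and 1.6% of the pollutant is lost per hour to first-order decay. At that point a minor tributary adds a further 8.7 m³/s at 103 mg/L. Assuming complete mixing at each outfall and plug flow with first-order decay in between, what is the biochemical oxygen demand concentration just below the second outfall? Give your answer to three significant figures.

31.2 mg/L

Mixed concentration C = ΣQC/ΣQ = (58.00·2.000 + 10.20·153.0) / 68.20 = 1677/68.20 = 24.58 mg/L; combined flow 68.20 m³/s.
Travel time t = 15.1·1000 / 0.63 = 23970 s = 6.658 h.
1.6%/h lost → k = −ln(1 − 0.016) = 0.01613 h⁻¹.
Applying C = C₀e^(−kt): 24.58 × 0.8982 = 22.08 mg/L.
At the second outfall, C = (68.20·22.08 + 8.700·103.0) / (68.20 + 8.700) = 31.24 mg/L.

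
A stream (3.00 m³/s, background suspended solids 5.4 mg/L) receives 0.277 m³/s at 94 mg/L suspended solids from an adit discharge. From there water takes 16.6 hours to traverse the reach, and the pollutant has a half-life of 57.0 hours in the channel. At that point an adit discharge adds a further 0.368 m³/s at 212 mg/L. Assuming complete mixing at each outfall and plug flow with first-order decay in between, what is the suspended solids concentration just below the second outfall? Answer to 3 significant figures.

30.9 mg/L

Mixed concentration C = ΣQC/ΣQ = (3.000·5.400 + 0.2770·94.00) / 3.277 = 42.24/3.277 = 12.89 mg/L; combined flow 3.277 m³/s.
Half-life 57.0 h → k = ln 2 / 57.0 = 0.01216 h⁻¹ = 0.2919 d⁻¹.
Decay over the reach: 12.89·exp(−kt) = 12.89·0.8172 = 10.53 mg/L.
At the second outfall, C = (3.277·10.53 + 0.3680·212.0) / (3.277 + 0.3680) = 30.87 mg/L.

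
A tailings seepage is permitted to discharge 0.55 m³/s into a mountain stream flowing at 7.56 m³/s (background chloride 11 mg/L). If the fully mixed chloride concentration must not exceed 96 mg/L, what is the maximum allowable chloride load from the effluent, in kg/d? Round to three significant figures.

Mass balance at the limit: 7.560·11.00 + 0.5500·Cₑ = 8.110·96 → Cₑ = 1264 mg/L.
Load = 0.5500 m³/s × 1264 g/m³ × 86 400 s/d = 60080 kg/d.

60100 kg/d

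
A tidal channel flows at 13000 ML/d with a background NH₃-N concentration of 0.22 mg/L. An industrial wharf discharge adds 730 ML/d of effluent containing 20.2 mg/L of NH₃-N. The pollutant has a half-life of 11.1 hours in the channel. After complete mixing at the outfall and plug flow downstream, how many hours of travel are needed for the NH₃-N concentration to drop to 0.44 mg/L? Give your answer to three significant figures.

17.1 h

Mixed concentration C = ΣQC/ΣQ = (13000·0.2200 + 730.0·20.20) / 13730 = 17610/13730 = 1.282 mg/L.
Half-life 11.1 h → k = ln 2 / 11.1 = 0.06245 h⁻¹ = 1.499 d⁻¹.
1.282·exp(−k·t) = 0.44 → t = ln(1.282/0.44)/k = 61660 s = 17.13 h.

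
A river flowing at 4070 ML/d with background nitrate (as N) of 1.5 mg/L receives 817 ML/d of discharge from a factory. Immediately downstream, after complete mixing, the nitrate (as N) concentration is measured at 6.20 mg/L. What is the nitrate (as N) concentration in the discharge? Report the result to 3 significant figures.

29.6 mg/L

Mass balance: 4070·1.500 + 817.0·Cₑ = 4887·6.200
→ Cₑ = (4887·6.200 − 4070·1.500) / 817.0 = 29.61 mg/L.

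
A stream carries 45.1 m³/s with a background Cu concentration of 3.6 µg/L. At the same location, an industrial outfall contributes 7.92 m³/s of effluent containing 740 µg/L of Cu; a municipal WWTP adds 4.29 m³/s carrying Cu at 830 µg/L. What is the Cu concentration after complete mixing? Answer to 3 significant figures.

Conservation of mass: C = (45.10·3.600 + 7.920·740.0 + 4.290·830.0) / 57.31 = 9584/57.31 = 167.2 µg/L.

167 µg/L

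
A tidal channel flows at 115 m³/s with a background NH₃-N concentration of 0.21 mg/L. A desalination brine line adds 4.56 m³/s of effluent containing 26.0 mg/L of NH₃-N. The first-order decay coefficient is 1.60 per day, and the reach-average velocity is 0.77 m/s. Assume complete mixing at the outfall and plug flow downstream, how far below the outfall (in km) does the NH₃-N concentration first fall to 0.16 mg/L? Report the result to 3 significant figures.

Mass balance: C = (115.0·0.2100 + 4.560·26.00) / 119.6 = 142.7/119.6 = 1.194 mg/L.
Set 1.194·exp(−k·t) = 0.16 → t = ln(1.194/0.16)/k = 108500 s = 30.14 h.
Distance = v·t = 0.77·108500 = 83560 m = 83.56 km.

83.6 km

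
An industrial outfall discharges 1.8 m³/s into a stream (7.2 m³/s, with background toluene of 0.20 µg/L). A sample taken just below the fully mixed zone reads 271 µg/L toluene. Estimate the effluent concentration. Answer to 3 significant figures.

Mass balance: 7.200·0.2000 + 1.800·Cₑ = 9.000·271.0
→ Cₑ = (9.000·271.0 − 7.200·0.2000) / 1.800 = 1354 µg/L.

1350 µg/L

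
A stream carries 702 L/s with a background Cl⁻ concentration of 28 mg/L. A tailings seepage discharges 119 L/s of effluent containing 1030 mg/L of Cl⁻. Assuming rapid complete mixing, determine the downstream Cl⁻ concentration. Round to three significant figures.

Mixed concentration C = ΣQC/ΣQ = (702.0·28.00 + 119.0·1030) / 821.0 = 142200/821.0 = 173.2 mg/L.

173 mg/L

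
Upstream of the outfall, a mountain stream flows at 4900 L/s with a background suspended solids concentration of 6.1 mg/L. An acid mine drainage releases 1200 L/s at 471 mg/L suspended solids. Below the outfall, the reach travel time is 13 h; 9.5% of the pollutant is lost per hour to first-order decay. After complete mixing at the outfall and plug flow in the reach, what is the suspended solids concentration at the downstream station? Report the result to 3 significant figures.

26.6 mg/L

After mixing, C = (4900·6.100 + 1200·471.0) / 6100 = 595100/6100 = 97.56 mg/L.
9.5%/h lost → k = −ln(1 − 0.095) = 0.09982 h⁻¹.
After decay, C = 97.56 × e^(−kt) = 97.56 × 0.2732 = 26.65 mg/L.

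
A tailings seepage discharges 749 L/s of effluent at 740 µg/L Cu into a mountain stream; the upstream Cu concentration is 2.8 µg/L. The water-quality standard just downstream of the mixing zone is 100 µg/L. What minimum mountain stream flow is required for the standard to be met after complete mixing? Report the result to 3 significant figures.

Set C_mix = 100: (Q·2.800 + 749.0·740.0) / (Q + 749.0) = 100
→ Q = 749.0·(740.0 − 100)/(100 − 2.800) = 4932 L/s.

4930 L/s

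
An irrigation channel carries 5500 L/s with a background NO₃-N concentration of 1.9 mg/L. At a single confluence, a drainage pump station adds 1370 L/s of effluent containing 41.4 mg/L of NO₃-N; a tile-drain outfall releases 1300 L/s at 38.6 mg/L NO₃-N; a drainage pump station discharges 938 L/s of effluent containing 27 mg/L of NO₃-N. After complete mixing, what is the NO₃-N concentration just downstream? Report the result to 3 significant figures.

15.7 mg/L

Mass balance: C = (5500·1.900 + 1370·41.40 + 1300·38.60 + 938.0·27.00) / 9108 = 142700/9108 = 15.66 mg/L.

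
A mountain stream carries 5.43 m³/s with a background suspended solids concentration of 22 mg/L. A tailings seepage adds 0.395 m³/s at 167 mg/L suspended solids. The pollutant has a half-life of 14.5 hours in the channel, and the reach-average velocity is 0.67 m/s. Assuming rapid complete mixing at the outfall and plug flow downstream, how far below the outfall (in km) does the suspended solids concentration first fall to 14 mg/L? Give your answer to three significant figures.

Flow-weighted average: C = (5.430·22.00 + 0.3950·167.0) / 5.825 = 185.4/5.825 = 31.83 mg/L.
Half-life 14.5 h → k = ln 2 / 14.5 = 0.04780 h⁻¹ = 1.147 d⁻¹.
Set 31.83·exp(−k·t) = 14 → t = ln(31.83/14)/k = 61860 s = 17.18 h.
Distance = v·t = 0.67·61860 = 41450 m = 41.45 km.

41.4 km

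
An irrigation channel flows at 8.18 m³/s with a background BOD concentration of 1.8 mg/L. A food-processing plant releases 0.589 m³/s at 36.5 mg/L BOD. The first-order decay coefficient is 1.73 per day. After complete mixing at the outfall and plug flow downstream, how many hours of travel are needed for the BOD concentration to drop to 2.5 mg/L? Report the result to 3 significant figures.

Mass balance: C = (8.180·1.800 + 0.5890·36.50) / 8.769 = 36.22/8.769 = 4.131 mg/L.
4.131·exp(−k·t) = 2.5 → t = ln(4.131/2.5)/k = 25080 s = 6.966 h.

6.97 h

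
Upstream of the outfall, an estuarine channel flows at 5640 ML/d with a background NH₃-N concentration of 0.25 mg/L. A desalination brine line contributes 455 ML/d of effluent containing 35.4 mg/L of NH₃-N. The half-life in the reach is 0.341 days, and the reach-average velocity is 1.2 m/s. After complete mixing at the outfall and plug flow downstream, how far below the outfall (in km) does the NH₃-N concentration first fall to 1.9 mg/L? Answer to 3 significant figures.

After mixing, C = (5640·0.2500 + 455.0·35.40) / 6095 = 17520/6095 = 2.874 mg/L.
Half-life 0.341 d → k = ln 2 / 0.341 = 2.033 d⁻¹.
Set 2.874·exp(−k·t) = 1.9 → t = ln(2.874/1.9)/k = 17590 s = 4.886 h.
Distance = v·t = 1.2·17590 = 21110 m = 21.11 km.

21.1 km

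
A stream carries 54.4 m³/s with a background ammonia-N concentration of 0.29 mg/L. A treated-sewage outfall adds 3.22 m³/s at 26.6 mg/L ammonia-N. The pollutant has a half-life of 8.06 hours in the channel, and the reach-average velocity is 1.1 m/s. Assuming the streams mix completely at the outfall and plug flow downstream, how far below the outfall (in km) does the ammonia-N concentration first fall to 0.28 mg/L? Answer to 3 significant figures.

84.7 km

Flow-weighted average: C = (54.40·0.2900 + 3.220·26.60) / 57.62 = 101.4/57.62 = 1.760 mg/L.
Half-life 8.06 h → k = ln 2 / 8.06 = 0.08600 h⁻¹ = 2.064 d⁻¹.
Set 1.760·exp(−k·t) = 0.28 → t = ln(1.760/0.28)/k = 76960 s = 21.38 h.
Distance = v·t = 1.1·76960 = 84660 m = 84.66 km.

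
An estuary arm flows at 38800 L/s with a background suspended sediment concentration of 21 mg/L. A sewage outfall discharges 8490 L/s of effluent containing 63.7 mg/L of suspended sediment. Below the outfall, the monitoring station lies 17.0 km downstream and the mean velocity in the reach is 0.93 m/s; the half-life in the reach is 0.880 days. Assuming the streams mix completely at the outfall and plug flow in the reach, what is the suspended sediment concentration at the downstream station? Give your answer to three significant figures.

After mixing, C = (38800·21.00 + 8490·63.70) / 47290 = 1356000/47290 = 28.67 mg/L.
Travel time t = 17.0·1000 / 0.93 = 18280 s = 5.078 h.
Half-life 0.880 d → k = ln 2 / 0.880 = 0.7877 d⁻¹.
After decay, C = 28.67 × e^(−kt) = 28.67 × 0.8465 = 24.27 mg/L.

24.3 mg/L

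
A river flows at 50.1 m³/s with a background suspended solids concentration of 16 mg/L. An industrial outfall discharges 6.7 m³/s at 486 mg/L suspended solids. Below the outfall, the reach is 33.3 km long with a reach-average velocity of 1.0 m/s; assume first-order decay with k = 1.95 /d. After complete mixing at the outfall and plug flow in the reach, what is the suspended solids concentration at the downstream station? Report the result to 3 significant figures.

Conservation of mass: C = (50.10·16.00 + 6.700·486.0) / 56.80 = 4058/56.80 = 71.44 mg/L.
Travel time t = 33.3·1000 / 1.0 = 33300 s = 9.250 h.
Applying C = C₀e^(−kt): 71.44 × 0.4716 = 33.69 mg/L.

33.7 mg/L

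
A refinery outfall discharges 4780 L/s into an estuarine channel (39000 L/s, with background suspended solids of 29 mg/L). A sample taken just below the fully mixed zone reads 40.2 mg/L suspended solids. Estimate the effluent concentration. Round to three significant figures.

Mass balance: 39000·29.00 + 4780·Cₑ = 43780·40.20
→ Cₑ = (43780·40.20 − 39000·29.00) / 4780 = 131.6 mg/L.

132 mg/L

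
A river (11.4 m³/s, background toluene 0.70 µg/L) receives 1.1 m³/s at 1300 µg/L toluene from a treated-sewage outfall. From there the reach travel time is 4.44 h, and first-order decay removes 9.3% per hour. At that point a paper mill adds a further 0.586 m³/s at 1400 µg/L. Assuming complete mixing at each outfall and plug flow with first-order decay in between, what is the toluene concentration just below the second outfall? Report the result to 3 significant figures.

Mixed concentration C = ΣQC/ΣQ = (11.40·0.7000 + 1.100·1300) / 12.50 = 1438/12.50 = 115.0 µg/L; combined flow 12.50 m³/s.
9.3%/h lost → k = −ln(1 − 0.093) = 0.09761 h⁻¹.
First-order decay: C = 115.0·exp(−k·t) = 115.0·0.6483 = 74.58 µg/L.
At the second outfall, C = (12.50·74.58 + 0.5860·1400) / (12.50 + 0.5860) = 133.9 µg/L.

134 µg/L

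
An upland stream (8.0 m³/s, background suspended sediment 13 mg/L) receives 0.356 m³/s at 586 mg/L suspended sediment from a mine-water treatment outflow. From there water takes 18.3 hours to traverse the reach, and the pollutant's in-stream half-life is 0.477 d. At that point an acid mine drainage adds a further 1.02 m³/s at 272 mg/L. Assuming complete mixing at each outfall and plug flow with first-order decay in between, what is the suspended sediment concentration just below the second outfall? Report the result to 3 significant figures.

40.6 mg/L

Mixed concentration C = ΣQC/ΣQ = (8.000·13.00 + 0.3560·586.0) / 8.356 = 312.6/8.356 = 37.41 mg/L; combined flow 8.356 m³/s.
Half-life 0.477 d → k = ln 2 / 0.477 = 1.453 d⁻¹.
Applying C = C₀e^(−kt): 37.41 × 0.3302 = 12.35 mg/L.
At the second outfall, C = (8.356·12.35 + 1.020·272.0) / (8.356 + 1.020) = 40.60 mg/L.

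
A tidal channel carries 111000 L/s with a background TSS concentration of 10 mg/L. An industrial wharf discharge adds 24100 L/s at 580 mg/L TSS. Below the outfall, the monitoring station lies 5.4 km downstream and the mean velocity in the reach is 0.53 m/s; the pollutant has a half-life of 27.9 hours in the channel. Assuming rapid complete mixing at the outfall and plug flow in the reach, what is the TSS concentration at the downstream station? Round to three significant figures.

104 mg/L

Mixed concentration C = ΣQC/ΣQ = (111000·10.00 + 24100·580.0) / 135100 = 15090000/135100 = 111.7 mg/L.
Travel time t = 5.4·1000 / 0.53 = 10190 s = 2.830 h.
Half-life 27.9 h → k = ln 2 / 27.9 = 0.02484 h⁻¹ = 0.5963 d⁻¹.
Decay over the reach: 111.7·exp(−kt) = 111.7·0.9321 = 104.1 mg/L.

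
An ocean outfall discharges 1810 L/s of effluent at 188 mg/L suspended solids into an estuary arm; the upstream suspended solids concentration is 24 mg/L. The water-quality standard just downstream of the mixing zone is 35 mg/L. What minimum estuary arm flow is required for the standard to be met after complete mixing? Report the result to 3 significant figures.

25200 L/s

Set C_mix = 35: (Q·24.00 + 1810·188.0) / (Q + 1810) = 35
→ Q = 1810·(188.0 − 35)/(35 − 24.00) = 25180 L/s.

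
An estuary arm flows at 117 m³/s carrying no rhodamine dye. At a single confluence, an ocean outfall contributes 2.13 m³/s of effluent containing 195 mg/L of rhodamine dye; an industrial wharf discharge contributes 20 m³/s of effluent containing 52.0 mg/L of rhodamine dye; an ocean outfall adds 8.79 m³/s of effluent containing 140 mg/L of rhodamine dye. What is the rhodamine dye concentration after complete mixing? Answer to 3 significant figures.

Mass balance: C = (117.0·0 + 2.130·195.0 + 20.00·52.00 + 8.790·140.0) / 147.9 = 2686/147.9 = 18.16 mg/L.

18.2 mg/L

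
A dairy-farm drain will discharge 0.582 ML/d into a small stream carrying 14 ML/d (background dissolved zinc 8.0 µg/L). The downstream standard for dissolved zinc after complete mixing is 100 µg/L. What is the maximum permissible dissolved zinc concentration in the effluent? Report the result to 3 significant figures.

2310 µg/L

At the limit, (Qr·Cr + Qe·Cₑ)/(Qr + Qe) = 100:
Cₑ = (14.58·100 − 14.00·8.000) / 0.5820 = 2313 µg/L.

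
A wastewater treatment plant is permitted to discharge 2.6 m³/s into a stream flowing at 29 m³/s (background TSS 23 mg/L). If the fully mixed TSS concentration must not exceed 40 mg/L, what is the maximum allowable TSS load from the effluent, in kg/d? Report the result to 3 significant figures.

51600 kg/d

Mass balance at the limit: 29.00·23.00 + 2.600·Cₑ = 31.60·40 → Cₑ = 229.6 mg/L.
Load = 2.600 m³/s × 229.6 g/m³ × 86 400 s/d = 51580 kg/d.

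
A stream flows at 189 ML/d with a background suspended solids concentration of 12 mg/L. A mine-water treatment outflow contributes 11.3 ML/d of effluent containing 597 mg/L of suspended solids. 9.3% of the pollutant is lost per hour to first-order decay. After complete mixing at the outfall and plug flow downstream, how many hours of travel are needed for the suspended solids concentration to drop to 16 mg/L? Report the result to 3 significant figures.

10.6 h

Flow-weighted average: C = (189.0·12.00 + 11.30·597.0) / 200.3 = 9014/200.3 = 45.00 mg/L.
9.3%/h lost → k = −ln(1 − 0.093) = 0.09761 h⁻¹.
45.00·exp(−k·t) = 16 → t = ln(45.00/16)/k = 38140 s = 10.59 h.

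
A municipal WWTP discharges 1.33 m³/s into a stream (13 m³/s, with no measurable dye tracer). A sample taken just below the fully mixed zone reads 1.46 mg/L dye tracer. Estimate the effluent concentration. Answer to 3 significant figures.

15.7 mg/L

Mass balance: 13.00·0 + 1.330·Cₑ = 14.33·1.460
→ Cₑ = (14.33·1.460 − 13.00·0) / 1.330 = 15.73 mg/L.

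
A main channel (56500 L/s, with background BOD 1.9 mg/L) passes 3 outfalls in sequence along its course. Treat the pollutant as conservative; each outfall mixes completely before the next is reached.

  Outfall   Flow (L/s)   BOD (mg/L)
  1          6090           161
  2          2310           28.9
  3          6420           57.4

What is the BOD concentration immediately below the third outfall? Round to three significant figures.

Outfall 1: combined Q = 62590 L/s; C = (56500·1.900 + 6090·161.0)/62590 = 17.38 mg/L.
Outfall 2: combined Q = 64900 L/s; C = (62590·17.38 + 2310·28.90)/64900 = 17.79 mg/L.
Outfall 3: combined Q = 71320 L/s; C = (64900·17.79 + 6420·57.40)/71320 = 21.36 mg/L.

21.4 mg/L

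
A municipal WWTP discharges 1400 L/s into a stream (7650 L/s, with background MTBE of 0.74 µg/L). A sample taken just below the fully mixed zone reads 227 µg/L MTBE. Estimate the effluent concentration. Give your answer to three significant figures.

Mass balance: 7650·0.7400 + 1400·Cₑ = 9050·227.0
→ Cₑ = (9050·227.0 − 7650·0.7400) / 1400 = 1463 µg/L.

1460 µg/L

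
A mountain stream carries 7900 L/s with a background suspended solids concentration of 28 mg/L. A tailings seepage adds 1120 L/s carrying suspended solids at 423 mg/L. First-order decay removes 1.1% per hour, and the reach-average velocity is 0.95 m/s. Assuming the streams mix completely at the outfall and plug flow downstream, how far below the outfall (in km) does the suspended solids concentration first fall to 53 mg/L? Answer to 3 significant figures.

116 km

Mixed concentration C = ΣQC/ΣQ = (7900·28.00 + 1120·423.0) / 9020 = 695000/9020 = 77.05 mg/L.
1.1%/h lost → k = −ln(1 − 0.011) = 0.01106 h⁻¹.
Set 77.05·exp(−k·t) = 53 → t = ln(77.05/53)/k = 121800 s = 33.82 h.
Distance = v·t = 0.95·121800 = 115700 m = 115.7 km.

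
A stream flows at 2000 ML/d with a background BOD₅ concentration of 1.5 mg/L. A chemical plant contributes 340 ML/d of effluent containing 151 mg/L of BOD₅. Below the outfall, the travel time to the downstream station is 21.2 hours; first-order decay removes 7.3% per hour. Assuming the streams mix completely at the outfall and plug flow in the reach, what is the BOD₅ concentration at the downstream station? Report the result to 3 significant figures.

Flow-weighted average: C = (2000·1.500 + 340.0·151.0) / 2340 = 54340/2340 = 23.22 mg/L.
7.3%/h lost → k = −ln(1 − 0.073) = 0.07580 h⁻¹.
After decay, C = 23.22 × e^(−kt) = 23.22 × 0.2005 = 4.656 mg/L.

4.66 mg/L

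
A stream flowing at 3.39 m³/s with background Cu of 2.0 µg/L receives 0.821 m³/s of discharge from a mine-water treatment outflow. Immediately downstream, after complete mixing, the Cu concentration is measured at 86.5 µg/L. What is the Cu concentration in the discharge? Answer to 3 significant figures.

435 µg/L

Mass balance: 3.390·2.000 + 0.8210·Cₑ = 4.211·86.50
→ Cₑ = (4.211·86.50 − 3.390·2.000) / 0.8210 = 435.4 µg/L.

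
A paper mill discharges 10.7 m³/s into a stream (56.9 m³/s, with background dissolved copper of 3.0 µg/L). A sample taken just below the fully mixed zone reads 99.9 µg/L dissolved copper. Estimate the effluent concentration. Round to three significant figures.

615 µg/L

Mass balance: 56.90·3.000 + 10.70·Cₑ = 67.60·99.90
→ Cₑ = (67.60·99.90 − 56.90·3.000) / 10.70 = 615.2 µg/L.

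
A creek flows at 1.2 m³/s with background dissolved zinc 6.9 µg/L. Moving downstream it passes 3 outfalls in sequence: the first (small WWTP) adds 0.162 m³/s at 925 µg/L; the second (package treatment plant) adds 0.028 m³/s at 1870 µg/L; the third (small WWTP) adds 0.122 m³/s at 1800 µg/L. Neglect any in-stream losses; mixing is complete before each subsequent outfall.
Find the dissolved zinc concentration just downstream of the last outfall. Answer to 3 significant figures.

Outfall 1: combined Q = 1.362 m³/s; C = (1.200·6.900 + 0.1620·925.0)/1.362 = 116.1 µg/L.
Outfall 2: combined Q = 1.390 m³/s; C = (1.362·116.1 + 0.02800·1870)/1.390 = 151.4 µg/L.
Outfall 3: combined Q = 1.512 m³/s; C = (1.390·151.4 + 0.1220·1800)/1.512 = 284.5 µg/L.

284 µg/L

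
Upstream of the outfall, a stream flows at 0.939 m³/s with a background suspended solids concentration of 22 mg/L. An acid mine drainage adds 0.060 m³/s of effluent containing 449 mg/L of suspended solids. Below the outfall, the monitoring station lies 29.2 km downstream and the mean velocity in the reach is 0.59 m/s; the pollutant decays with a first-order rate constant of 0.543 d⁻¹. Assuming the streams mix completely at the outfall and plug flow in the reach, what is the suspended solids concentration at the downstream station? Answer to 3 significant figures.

34.9 mg/L

Flow-weighted average: C = (0.9390·22.00 + 0.06000·449.0) / 0.9990 = 47.60/0.9990 = 47.65 mg/L.
Travel time t = 29.2·1000 / 0.59 = 49490 s = 13.75 h.
Decay over the reach: 47.65·exp(−kt) = 47.65·0.7327 = 34.91 mg/L.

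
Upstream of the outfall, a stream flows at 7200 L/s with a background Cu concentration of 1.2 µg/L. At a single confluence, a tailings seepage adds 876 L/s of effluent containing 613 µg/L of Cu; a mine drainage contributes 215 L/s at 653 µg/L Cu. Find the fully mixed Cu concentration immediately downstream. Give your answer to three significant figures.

82.7 µg/L

Mixed concentration C = ΣQC/ΣQ = (7200·1.200 + 876.0·613.0 + 215.0·653.0) / 8291 = 686000/8291 = 82.74 µg/L.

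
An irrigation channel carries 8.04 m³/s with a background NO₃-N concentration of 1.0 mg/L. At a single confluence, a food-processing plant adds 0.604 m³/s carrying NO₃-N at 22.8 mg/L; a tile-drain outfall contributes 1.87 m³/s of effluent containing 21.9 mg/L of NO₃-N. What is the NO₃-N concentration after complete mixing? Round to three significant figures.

After mixing, C = (8.040·1.000 + 0.6040·22.80 + 1.870·21.90) / 10.51 = 62.76/10.51 = 5.970 mg/L.

5.97 mg/L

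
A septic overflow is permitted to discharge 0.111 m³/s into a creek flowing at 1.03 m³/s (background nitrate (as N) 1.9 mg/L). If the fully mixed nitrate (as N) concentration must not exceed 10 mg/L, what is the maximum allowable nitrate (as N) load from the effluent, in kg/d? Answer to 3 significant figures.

Mass balance at the limit: 1.030·1.900 + 0.1110·Cₑ = 1.141·10 → Cₑ = 85.16 mg/L.
Load = 0.1110 m³/s × 85.16 g/m³ × 86 400 s/d = 816.7 kg/d.

817 kg/d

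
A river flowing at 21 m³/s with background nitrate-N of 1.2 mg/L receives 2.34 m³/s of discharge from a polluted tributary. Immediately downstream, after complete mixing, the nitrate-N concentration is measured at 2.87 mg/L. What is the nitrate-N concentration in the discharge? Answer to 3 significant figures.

Mass balance: 21.00·1.200 + 2.340·Cₑ = 23.34·2.870
→ Cₑ = (23.34·2.870 − 21.00·1.200) / 2.340 = 17.86 mg/L.

17.9 mg/L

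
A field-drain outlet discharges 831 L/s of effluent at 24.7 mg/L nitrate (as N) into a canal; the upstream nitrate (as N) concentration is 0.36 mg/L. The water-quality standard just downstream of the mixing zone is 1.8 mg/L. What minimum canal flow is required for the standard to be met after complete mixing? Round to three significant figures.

13200 L/s

Set C_mix = 1.8: (Q·0.3600 + 831.0·24.70) / (Q + 831.0) = 1.8
→ Q = 831.0·(24.70 − 1.8)/(1.8 − 0.3600) = 13220 L/s.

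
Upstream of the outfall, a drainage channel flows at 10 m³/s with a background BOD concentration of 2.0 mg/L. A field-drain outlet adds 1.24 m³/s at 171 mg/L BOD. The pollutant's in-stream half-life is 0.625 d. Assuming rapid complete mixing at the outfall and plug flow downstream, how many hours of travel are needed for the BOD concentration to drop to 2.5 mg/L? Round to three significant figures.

After mixing, C = (10.00·2.000 + 1.240·171.0) / 11.24 = 232.0/11.24 = 20.64 mg/L.
Half-life 0.625 d → k = ln 2 / 0.625 = 1.109 d⁻¹.
20.64·exp(−k·t) = 2.5 → t = ln(20.64/2.5)/k = 164500 s = 45.69 h.

45.7 h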